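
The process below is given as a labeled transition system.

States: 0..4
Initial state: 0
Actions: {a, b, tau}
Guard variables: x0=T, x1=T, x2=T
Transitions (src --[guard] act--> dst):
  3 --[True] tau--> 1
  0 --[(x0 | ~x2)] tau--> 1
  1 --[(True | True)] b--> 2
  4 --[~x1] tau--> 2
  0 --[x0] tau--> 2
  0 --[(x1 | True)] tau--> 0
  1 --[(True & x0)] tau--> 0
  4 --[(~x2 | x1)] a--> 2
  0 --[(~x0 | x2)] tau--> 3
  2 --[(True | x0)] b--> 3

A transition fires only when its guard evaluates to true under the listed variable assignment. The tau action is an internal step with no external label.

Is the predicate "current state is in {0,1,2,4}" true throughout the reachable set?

Inv-set: {0,1,2,4}
Reachable = {0,1,2,3}
  0: safe
  1: safe
  2: safe
  3: outside
witness against invariant: tau → 3

Answer: INVARIANT VIOLATED at state 3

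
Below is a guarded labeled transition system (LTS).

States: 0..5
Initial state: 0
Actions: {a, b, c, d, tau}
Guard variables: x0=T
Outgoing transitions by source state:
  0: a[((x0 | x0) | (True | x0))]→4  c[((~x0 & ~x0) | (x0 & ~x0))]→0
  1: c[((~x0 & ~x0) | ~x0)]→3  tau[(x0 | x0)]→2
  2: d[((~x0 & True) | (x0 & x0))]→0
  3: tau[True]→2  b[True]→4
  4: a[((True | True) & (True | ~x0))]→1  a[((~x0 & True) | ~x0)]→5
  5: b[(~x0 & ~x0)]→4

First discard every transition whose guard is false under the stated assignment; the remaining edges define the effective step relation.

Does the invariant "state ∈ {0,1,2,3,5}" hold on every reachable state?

Answer: INVARIANT VIOLATED at state 4

Trace:
Allowed set {0,1,2,3,5}
R = {0,1,2,4}
  0: ✓
  1: ✓
  2: ✓
  4: outside
counterexample path to 4: a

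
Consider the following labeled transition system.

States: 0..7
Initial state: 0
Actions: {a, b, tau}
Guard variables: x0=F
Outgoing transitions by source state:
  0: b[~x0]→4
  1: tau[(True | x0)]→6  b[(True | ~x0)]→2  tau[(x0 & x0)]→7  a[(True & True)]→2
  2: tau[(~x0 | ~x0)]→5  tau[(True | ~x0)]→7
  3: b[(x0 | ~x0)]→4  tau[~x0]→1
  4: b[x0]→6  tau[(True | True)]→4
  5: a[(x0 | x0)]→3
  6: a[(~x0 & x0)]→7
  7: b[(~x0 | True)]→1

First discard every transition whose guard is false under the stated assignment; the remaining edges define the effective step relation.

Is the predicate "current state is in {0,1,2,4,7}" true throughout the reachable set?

Answer: INVARIANT HOLDS

Working:
Safe = {0,1,2,4,7}
Reach set: {0,4}
  0: ok
  4: ok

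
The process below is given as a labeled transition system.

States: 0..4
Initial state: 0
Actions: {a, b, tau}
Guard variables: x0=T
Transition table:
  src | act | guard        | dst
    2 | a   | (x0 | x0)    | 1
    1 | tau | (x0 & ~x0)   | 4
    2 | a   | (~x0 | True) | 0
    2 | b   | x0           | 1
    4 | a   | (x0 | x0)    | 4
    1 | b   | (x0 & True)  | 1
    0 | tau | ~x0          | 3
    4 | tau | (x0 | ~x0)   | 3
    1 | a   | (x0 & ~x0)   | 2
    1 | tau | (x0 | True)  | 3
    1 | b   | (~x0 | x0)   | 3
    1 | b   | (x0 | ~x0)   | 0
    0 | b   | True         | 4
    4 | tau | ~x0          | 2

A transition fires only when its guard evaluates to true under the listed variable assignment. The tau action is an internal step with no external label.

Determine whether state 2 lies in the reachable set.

After dropping false guards: 10 live edges.
L0 = {0}
L1 = {4}  cumulative {0,4}
L2 = {3}  cumulative {0,3,4}
Reachable = {0,3,4}

Answer: UNREACHABLE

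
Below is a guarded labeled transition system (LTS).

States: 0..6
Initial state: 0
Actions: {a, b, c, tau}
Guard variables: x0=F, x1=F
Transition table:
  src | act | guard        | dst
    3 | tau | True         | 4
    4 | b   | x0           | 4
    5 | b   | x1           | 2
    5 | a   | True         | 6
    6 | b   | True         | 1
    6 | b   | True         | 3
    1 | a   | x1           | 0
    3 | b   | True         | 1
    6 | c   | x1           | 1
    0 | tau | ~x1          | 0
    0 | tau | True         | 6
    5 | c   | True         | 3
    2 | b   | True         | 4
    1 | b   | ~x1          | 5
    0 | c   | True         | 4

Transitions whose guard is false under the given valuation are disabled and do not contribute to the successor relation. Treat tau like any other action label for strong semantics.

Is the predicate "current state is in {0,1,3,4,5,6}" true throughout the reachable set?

Allowed set {0,1,3,4,5,6}
Reach set: {0,1,3,4,5,6}
  0: ok
  1: ok
  3: ok
  4: ok
  5: ok
  6: ok

Answer: INVARIANT HOLDS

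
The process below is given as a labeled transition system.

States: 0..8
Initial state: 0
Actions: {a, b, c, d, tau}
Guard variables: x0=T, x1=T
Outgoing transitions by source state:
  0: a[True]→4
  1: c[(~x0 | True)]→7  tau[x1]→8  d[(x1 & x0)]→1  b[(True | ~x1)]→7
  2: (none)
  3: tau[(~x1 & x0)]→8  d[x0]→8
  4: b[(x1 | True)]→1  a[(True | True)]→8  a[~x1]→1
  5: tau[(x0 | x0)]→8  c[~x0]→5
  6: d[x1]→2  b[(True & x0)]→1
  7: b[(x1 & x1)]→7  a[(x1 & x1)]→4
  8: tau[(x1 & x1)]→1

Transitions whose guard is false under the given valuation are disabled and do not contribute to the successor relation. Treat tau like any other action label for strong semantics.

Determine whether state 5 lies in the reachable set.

Guard filter leaves 14 enabled edge(s).
L0 = {0}
L1 = {4}  total {0,4}
L2 = {1,8}  total {0,1,4,8}
L3 = {7}  total {0,1,4,7,8}
Reachable = {0,1,4,7,8}

Answer: UNREACHABLE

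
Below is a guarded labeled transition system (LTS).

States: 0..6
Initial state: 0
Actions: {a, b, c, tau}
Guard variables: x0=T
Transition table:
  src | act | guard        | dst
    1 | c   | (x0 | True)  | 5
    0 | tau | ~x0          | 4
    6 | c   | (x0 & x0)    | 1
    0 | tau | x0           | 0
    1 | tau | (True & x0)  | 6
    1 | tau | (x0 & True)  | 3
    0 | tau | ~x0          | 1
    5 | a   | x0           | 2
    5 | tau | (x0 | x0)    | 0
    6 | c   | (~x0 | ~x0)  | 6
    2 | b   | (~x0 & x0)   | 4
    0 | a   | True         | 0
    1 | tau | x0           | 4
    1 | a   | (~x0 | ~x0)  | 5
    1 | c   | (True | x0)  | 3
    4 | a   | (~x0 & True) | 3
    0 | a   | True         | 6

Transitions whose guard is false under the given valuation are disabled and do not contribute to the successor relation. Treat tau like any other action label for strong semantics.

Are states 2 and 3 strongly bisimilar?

Answer: BISIMILAR

Analysis:
Refine partition for ~:
  P[0] = {{0,1,2,3,4,5,6}}
  P[1] = {{0,5},{1},{2,3,4},{6}}
  P[2] = {{0},{1},{2,3,4},{5},{6}}
stable after 3 split(s): 5 block(s)
2∈{2,3,4}, 3∈{2,3,4}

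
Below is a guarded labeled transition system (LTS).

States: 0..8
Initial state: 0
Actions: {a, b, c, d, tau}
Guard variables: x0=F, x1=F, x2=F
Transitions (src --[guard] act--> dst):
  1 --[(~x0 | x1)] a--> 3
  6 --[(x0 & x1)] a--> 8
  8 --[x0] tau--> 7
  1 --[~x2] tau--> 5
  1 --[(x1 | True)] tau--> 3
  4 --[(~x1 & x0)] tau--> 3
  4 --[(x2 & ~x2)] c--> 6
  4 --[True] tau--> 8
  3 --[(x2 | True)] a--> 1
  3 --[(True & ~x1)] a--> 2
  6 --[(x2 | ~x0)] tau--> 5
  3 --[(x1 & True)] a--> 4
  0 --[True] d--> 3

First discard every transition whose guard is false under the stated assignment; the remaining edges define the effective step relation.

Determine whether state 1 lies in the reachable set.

Guard filter leaves 8 enabled edge(s).
depth 0: {0}
depth 1: {3}  total {0,3}
depth 2: {1,2}  total {0,1,2,3}
depth 3: {5}  total {0,1,2,3,5}
R = {0,1,2,3,5}
Path to 1: d·a

Answer: REACHABLE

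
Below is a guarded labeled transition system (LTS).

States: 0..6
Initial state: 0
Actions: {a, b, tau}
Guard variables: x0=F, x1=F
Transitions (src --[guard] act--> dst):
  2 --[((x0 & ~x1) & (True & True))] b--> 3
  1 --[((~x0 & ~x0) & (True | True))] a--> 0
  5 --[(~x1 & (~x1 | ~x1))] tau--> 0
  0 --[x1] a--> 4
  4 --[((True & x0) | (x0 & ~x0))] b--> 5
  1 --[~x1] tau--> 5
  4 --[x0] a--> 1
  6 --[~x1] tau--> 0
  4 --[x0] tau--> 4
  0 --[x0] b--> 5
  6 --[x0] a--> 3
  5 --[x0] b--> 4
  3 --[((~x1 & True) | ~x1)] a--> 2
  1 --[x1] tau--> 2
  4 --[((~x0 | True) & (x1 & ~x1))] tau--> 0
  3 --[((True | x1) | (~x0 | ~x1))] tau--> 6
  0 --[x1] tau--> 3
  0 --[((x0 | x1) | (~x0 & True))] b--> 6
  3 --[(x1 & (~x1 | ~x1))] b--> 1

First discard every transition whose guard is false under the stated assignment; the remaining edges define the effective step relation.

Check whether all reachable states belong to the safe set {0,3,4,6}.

Inv-set: {0,3,4,6}
Reachable = {0,6}
  0: ✓
  6: ✓

Answer: INVARIANT HOLDS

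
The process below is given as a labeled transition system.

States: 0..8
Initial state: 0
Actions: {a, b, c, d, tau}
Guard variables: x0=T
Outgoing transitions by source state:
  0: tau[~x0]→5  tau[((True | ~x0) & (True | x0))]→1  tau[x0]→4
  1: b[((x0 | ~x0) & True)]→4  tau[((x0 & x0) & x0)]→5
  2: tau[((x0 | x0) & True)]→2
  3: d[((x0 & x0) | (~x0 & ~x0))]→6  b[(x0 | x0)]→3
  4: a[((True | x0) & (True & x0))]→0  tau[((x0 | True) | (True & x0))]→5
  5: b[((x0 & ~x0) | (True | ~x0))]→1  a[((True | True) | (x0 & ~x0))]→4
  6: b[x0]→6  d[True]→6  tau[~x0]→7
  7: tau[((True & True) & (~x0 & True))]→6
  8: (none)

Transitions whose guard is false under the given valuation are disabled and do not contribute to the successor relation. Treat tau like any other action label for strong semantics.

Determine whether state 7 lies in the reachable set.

Answer: UNREACHABLE

Working:
After dropping false guards: 13 live edges.
depth 0: {0}
depth 1: {1,4}  cumulative {0,1,4}
depth 2: {5}  cumulative {0,1,4,5}
Reach set: {0,1,4,5}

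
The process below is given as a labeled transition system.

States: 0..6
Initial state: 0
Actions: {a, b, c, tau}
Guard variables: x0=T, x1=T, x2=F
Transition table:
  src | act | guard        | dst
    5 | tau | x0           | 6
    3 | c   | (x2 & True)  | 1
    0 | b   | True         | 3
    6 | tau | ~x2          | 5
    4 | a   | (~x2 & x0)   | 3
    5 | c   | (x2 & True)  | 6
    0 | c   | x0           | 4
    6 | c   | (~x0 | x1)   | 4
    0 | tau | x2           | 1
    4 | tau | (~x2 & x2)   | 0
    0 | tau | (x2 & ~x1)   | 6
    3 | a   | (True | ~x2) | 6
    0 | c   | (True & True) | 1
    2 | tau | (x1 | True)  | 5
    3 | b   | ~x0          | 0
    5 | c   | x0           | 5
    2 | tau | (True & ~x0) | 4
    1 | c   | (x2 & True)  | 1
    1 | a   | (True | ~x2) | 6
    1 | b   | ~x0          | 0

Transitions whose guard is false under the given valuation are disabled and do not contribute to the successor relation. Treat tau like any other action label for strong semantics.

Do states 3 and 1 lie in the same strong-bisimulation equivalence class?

Compute ~ classes (split until stable):
  π0 = {{0,1,2,3,4,5,6}}
  π1 = {{0},{1,3,4},{2},{5,6}}
  π2 = {{0},{1,3},{2},{4},{5},{6}}
Fixed point at round 3; 6 class(es).
class of 3: {1,3}; class of 1: {1,3}

Answer: BISIMILAR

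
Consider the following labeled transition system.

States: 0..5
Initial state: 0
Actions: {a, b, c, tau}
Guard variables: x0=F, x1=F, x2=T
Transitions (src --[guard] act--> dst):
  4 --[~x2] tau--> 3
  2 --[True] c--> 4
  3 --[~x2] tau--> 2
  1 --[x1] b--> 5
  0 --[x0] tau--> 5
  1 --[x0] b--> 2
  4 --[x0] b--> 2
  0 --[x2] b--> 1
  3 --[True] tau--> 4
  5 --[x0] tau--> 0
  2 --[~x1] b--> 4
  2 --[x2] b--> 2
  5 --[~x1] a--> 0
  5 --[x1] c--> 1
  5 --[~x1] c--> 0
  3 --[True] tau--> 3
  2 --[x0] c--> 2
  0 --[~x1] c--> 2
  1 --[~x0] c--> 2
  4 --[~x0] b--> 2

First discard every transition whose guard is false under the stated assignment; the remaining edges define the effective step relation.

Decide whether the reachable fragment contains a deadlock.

Answer: DEADLOCK-FREE

Analysis:
Reachable = {0,1,2,4}
  0: b→1  c→2  [deg 2]
  1: c→2  [deg 1]
  2: b→2  b→4  c→4  [deg 3]
  4: b→2  [deg 1]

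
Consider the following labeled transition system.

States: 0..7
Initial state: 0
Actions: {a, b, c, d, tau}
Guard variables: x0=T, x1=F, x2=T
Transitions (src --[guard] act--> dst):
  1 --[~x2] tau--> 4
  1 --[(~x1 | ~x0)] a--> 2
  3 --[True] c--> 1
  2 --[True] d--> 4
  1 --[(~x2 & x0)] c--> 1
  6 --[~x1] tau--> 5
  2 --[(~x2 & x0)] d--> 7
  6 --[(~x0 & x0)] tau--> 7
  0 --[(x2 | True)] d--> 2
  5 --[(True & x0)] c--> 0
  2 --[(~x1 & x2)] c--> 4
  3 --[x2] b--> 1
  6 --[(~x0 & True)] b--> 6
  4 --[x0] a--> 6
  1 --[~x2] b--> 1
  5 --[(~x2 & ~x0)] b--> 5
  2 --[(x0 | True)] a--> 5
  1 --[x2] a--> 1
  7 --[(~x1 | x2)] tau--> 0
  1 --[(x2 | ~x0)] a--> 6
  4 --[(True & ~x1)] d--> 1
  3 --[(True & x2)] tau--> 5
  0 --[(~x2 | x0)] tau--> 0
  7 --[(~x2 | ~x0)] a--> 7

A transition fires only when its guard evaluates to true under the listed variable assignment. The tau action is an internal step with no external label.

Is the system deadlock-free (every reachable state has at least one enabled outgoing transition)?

Answer: DEADLOCK-FREE

Analysis:
R = {0,1,2,4,5,6}
  0: d→2  tau→0  [deg 2]
  1: a→1  a→2  a→6  [deg 3]
  2: a→5  c→4  d→4  [deg 3]
  4: a→6  d→1  [deg 2]
  5: c→0  [deg 1]
  6: tau→5  [deg 1]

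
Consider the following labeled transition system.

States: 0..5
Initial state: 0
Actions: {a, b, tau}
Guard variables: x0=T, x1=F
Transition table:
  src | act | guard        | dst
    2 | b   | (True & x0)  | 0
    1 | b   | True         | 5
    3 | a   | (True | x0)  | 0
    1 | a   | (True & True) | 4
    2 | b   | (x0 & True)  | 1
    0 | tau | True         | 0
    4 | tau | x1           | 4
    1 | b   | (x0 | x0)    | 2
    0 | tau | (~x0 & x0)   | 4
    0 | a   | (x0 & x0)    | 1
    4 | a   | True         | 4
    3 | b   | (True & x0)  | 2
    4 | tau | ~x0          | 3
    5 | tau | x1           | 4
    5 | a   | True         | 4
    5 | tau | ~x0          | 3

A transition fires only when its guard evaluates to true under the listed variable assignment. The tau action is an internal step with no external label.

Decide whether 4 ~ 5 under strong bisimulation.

Refine partition for ~:
  π0 = {{0,1,2,3,4,5}}
  π1 = {{0},{1,3},{2},{4,5}}
  π2 = {{0},{1},{2},{3},{4,5}}
Fixed point at round 3; 5 class(es).
class of 4: {4,5}; class of 5: {4,5}

Answer: BISIMILAR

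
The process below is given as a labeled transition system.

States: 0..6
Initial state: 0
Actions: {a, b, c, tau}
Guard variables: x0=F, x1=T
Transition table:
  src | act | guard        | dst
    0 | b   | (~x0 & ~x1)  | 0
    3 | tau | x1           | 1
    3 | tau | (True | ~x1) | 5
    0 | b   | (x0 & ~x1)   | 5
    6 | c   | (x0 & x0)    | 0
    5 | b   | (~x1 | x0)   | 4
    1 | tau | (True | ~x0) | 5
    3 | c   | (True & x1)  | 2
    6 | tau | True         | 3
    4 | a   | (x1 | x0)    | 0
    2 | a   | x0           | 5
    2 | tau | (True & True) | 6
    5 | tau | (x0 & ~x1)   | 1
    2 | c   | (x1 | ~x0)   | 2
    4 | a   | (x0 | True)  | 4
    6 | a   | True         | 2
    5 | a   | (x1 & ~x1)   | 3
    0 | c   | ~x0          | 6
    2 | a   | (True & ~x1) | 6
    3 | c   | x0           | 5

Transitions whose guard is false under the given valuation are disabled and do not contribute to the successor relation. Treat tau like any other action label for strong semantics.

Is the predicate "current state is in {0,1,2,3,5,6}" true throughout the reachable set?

Answer: INVARIANT HOLDS

Analysis:
Safe = {0,1,2,3,5,6}
R = {0,1,2,3,5,6}
  0: safe
  1: safe
  2: safe
  3: safe
  5: safe
  6: safe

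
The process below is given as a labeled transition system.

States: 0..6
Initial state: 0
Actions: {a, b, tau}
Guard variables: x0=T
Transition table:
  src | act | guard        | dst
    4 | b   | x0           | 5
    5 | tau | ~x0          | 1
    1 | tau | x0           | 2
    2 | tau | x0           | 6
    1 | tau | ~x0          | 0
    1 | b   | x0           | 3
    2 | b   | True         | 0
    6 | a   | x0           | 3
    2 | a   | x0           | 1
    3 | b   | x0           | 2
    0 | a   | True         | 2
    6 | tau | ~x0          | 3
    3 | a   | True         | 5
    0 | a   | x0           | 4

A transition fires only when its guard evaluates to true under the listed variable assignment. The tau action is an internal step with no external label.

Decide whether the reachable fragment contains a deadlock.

Reach set: {0,1,2,3,4,5,6}
  0: a→2  a→4  [2 out]
  1: b→3  tau→2  [2 out]
  2: a→1  b→0  tau→6  [3 out]
  3: a→5  b→2  [2 out]
  4: b→5  [1 out]
  5: ∅  [no exit]
  6: a→3  [1 out]
trace reaching 5: a·b

Answer: DEADLOCK at state 5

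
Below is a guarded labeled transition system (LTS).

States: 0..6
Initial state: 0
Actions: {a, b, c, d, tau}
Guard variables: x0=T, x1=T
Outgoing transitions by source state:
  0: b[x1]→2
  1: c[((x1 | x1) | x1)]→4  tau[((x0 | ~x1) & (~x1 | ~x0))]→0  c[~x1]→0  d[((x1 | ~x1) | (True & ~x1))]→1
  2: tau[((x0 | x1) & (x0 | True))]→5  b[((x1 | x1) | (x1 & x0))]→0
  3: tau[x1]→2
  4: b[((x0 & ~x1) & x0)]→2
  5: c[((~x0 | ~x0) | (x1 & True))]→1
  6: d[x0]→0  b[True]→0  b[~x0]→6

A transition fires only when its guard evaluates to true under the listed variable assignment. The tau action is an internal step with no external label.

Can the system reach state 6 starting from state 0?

Guard filter leaves 9 enabled edge(s).
Layer 0: {0}
Layer 1: {2}  now seen {0,2}
Layer 2: {5}  now seen {0,2,5}
Layer 3: {1}  now seen {0,1,2,5}
Layer 4: {4}  now seen {0,1,2,4,5}
R = {0,1,2,4,5}

Answer: UNREACHABLE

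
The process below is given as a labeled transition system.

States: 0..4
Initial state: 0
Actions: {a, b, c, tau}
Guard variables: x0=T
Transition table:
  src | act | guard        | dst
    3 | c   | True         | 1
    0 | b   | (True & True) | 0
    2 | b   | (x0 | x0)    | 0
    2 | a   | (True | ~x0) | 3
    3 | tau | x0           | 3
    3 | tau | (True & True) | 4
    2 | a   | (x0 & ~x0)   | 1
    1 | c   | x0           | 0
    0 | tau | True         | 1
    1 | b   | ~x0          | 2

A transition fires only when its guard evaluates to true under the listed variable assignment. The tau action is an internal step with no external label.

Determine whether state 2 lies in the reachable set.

Answer: UNREACHABLE

Analysis:
Guard filter leaves 8 enabled edge(s).
L0 = {0}
L1 = {1}  total {0,1}
R = {0,1}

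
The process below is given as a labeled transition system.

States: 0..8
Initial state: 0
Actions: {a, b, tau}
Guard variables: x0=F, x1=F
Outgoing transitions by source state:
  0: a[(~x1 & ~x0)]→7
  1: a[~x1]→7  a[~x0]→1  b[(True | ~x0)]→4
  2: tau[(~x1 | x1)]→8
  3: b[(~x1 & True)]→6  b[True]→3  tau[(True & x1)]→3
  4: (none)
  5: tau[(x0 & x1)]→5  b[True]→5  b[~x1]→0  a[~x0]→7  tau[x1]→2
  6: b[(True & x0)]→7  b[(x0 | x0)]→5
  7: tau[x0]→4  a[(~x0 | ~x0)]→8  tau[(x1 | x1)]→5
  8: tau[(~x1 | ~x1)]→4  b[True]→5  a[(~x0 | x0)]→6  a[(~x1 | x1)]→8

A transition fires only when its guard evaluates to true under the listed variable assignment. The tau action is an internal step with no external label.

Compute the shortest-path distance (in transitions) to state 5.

Answer: 3

Working:
BFS to 5:
  Layer 0: {0}
  Layer 1: {7}
  Layer 2: {8}
  Layer 3: {4,5,6}
first hit 5 at d=3 via a·a·b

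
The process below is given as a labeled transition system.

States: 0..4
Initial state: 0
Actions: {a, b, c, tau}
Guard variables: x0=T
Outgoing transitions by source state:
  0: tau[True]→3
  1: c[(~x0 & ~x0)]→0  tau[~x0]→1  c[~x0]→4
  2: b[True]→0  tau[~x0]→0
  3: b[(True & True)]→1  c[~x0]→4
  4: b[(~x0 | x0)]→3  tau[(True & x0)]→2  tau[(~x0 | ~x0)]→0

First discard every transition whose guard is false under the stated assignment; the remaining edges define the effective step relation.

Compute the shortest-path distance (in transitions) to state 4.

Breadth-first toward 4:
  L0 = {0}
  L1 = {3}
  L2 = {1}
4 never appears.

Answer: UNREACHABLE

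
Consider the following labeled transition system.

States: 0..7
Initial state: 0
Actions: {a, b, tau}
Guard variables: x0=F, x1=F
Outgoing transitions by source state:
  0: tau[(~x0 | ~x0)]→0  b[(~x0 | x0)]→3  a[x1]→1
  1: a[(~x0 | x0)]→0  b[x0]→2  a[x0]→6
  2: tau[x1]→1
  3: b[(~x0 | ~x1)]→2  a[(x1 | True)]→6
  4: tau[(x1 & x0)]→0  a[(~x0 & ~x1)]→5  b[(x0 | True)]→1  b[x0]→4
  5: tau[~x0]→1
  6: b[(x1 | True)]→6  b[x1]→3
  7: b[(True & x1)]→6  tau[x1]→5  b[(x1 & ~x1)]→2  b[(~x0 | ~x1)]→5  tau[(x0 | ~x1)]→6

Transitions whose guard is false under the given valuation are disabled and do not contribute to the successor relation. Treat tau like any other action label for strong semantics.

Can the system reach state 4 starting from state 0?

Answer: UNREACHABLE

Analysis:
After dropping false guards: 11 live edges.
depth 0: {0}
depth 1: {3}  now seen {0,3}
depth 2: {2,6}  now seen {0,2,3,6}
Reachable = {0,2,3,6}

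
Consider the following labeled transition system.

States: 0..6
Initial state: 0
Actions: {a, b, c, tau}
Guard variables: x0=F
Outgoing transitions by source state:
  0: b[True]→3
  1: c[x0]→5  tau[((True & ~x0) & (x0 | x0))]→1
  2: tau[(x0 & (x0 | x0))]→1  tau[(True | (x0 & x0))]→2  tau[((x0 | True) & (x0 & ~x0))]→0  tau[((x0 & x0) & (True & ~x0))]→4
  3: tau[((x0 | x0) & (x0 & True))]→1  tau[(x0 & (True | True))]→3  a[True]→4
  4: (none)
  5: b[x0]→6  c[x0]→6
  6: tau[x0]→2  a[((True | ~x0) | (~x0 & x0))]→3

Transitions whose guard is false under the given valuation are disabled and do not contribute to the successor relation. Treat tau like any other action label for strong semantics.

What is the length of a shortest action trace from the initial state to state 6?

Answer: UNREACHABLE

Trace:
Breadth-first toward 6:
  Layer 0: {0}
  Layer 1: {3}
  Layer 2: {4}
6 never appears.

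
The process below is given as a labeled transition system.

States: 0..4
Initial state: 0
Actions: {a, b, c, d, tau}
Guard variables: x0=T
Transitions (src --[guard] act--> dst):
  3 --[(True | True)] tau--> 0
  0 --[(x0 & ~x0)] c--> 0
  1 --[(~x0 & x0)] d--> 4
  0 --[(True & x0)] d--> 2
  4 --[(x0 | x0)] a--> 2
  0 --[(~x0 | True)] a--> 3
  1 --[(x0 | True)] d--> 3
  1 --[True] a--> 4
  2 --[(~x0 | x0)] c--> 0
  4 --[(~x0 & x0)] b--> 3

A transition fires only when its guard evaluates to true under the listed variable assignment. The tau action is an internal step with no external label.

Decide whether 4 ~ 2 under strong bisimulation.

Answer: NOT BISIMILAR

Working:
Compute ~ classes (split until stable):
  round 0: {{0,1,2,3,4}}
  round 1: {{0,1},{2},{3},{4}}
  round 2: {{0},{1},{2},{3},{4}}
Fixed point at round 3; 5 class(es).
4∈{4}, 2∈{2}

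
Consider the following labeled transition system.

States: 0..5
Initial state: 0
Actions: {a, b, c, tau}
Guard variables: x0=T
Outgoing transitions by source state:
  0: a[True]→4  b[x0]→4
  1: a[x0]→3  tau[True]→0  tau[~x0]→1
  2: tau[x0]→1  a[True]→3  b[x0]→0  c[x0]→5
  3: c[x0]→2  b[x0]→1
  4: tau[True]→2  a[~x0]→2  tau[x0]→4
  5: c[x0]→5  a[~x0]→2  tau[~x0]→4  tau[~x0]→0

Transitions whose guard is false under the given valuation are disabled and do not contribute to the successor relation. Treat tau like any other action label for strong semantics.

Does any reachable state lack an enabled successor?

R = {0,1,2,3,4,5}
  0: a→4  b→4  [2 exit(s)]
  1: a→3  tau→0  [2 exit(s)]
  2: a→3  b→0  c→5  tau→1  [4 exit(s)]
  3: b→1  c→2  [2 exit(s)]
  4: tau→2  tau→4  [2 exit(s)]
  5: c→5  [1 exit(s)]

Answer: DEADLOCK-FREE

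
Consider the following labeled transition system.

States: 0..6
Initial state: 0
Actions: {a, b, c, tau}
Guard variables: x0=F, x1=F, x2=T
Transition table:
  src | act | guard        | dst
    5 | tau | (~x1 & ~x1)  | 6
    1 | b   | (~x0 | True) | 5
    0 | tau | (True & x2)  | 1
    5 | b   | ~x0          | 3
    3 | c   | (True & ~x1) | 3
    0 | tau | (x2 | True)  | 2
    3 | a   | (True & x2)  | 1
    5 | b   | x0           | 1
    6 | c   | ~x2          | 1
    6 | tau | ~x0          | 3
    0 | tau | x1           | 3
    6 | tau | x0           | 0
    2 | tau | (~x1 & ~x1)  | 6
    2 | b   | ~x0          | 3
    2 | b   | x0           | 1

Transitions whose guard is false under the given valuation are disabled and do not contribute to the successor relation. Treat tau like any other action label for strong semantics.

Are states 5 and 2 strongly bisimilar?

Answer: BISIMILAR

Trace:
Bisimulation quotient by refinement:
  π0 = {{0,1,2,3,4,5,6}}
  π1 = {{0,6},{1},{2,5},{3},{4}}
  π2 = {{0},{1},{2,5},{3},{4},{6}}
Fixed point at round 3; 6 class(es).
[5]={2,5}  [2]={2,5}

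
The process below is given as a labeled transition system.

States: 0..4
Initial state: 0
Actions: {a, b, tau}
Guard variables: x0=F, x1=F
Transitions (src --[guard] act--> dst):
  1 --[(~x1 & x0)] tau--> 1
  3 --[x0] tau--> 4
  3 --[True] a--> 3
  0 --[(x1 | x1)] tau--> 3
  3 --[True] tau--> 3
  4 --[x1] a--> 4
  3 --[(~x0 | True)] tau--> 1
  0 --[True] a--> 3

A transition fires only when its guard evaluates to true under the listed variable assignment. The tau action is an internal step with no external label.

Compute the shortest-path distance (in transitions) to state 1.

Breadth-first toward 1:
  L0 = {0}
  L1 = {3}
  L2 = {1}
1 enters at depth 2; path a·tau

Answer: 2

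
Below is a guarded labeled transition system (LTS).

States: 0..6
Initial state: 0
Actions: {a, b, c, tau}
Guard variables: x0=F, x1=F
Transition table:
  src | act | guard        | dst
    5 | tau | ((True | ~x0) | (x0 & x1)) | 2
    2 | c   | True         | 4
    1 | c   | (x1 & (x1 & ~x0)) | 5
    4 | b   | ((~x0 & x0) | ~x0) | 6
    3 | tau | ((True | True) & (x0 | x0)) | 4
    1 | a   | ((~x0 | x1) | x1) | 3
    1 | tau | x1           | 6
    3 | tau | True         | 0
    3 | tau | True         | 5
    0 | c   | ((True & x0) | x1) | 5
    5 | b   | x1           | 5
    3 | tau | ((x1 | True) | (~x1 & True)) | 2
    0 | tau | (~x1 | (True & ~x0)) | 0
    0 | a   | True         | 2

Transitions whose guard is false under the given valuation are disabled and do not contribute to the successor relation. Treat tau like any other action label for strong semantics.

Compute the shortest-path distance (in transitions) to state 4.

BFS to 4:
  depth 0: {0}
  depth 1: {2}
  depth 2: {4}
4 enters at depth 2; path a·c

Answer: 2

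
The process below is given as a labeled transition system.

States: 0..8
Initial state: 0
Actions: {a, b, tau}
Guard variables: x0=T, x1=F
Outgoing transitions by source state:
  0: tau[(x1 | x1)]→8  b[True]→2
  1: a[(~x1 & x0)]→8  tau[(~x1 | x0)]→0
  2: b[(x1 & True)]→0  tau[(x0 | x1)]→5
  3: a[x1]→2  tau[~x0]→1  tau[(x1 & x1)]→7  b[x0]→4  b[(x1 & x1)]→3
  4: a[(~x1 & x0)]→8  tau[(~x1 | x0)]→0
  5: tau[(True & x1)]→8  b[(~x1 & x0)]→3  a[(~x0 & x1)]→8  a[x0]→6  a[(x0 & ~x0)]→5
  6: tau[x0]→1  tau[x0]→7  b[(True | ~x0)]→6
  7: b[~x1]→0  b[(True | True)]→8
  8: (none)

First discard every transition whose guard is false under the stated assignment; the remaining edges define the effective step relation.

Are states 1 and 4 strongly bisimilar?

Compute ~ classes (split until stable):
  round 0: {{0,1,2,3,4,5,6,7,8}}
  round 1: {{0,3,7},{1,4},{2},{5},{6},{8}}
  round 2: {{0},{1,4},{2},{3},{5},{6},{7},{8}}
Fixed point at round 3; 8 class(es).
1∈{1,4}, 4∈{1,4}

Answer: BISIMILAR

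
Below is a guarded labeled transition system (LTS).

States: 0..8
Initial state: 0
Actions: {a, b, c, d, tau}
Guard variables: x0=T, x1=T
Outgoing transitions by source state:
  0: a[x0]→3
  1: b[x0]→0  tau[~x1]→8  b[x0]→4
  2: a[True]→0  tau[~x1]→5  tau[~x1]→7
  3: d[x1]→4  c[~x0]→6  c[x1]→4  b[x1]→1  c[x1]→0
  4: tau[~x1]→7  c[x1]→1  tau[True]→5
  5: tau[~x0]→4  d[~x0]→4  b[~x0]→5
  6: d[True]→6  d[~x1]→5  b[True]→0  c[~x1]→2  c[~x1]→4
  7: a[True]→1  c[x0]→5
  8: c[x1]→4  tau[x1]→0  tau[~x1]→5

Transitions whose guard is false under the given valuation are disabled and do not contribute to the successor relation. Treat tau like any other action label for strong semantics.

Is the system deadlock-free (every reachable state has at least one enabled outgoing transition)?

Answer: DEADLOCK at state 5

Working:
Reach set: {0,1,3,4,5}
  0: a→3  [1 exit(s)]
  1: b→0  b→4  [2 exit(s)]
  3: b→1  c→0  c→4  d→4  [4 exit(s)]
  4: c→1  tau→5  [2 exit(s)]
  5: ∅  [no exit]
trace reaching 5: a·d·tau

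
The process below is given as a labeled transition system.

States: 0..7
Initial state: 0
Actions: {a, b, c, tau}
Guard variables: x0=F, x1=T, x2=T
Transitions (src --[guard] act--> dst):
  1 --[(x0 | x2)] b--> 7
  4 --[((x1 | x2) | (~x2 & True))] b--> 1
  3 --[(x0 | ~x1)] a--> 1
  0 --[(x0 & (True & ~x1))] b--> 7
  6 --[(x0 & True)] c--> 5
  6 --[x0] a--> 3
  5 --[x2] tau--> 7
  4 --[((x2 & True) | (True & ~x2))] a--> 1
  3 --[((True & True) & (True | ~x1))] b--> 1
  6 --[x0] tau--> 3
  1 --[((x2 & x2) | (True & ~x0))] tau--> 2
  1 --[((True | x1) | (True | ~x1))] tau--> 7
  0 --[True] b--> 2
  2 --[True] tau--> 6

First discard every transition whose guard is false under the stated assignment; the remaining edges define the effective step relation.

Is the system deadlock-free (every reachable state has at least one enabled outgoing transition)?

Reachable = {0,2,6}
  0: b→2  [1 out]
  2: tau→6  [1 out]
  6: ∅  [no exit]
witness 6: b·tau

Answer: DEADLOCK at state 6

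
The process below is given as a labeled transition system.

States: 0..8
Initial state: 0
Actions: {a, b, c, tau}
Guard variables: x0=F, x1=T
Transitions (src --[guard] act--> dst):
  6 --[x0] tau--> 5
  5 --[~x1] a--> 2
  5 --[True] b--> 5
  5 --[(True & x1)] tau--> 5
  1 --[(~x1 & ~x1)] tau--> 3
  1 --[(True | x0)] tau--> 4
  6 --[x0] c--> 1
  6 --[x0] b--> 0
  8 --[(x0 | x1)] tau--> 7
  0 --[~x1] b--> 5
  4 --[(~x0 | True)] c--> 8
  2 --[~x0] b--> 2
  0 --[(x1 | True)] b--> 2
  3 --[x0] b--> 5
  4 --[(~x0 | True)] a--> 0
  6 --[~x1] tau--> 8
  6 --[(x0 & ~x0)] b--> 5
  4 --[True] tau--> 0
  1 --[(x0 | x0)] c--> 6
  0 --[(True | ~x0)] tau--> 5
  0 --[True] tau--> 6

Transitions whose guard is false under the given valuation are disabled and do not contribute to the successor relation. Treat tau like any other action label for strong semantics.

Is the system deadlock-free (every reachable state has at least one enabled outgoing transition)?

Answer: DEADLOCK at state 6

Trace:
Reach set: {0,2,5,6}
  0: b→2  tau→5  tau→6  [3 out]
  2: b→2  [1 out]
  5: b→5  tau→5  [2 out]
  6: ∅  [no exit]
witness 6: tau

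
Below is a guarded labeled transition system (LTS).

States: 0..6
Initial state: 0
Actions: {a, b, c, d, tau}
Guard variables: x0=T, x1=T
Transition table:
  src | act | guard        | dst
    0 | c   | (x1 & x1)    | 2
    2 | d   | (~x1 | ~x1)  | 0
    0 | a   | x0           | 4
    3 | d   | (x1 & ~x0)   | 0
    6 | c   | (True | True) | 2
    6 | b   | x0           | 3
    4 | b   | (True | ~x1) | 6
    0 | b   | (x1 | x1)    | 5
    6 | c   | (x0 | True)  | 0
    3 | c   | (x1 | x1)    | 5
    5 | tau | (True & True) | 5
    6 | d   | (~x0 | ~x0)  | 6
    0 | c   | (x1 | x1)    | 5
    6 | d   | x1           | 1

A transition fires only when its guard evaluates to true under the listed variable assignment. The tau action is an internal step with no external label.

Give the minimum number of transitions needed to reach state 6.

Answer: 2

Trace:
Breadth-first toward 6:
  depth 0: {0}
  depth 1: {2,4,5}
  depth 2: {6}
first hit 6 at d=2 via a·b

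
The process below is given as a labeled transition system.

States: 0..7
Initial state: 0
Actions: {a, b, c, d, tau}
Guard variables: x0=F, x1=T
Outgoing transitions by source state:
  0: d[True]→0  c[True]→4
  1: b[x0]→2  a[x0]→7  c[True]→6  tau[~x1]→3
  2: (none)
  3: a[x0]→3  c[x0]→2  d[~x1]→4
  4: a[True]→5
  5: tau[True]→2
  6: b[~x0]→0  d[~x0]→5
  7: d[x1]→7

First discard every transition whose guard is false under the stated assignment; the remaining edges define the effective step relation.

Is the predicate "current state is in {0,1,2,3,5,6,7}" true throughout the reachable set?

Inv-set: {0,1,2,3,5,6,7}
Reachable = {0,2,4,5}
  0: ✓
  2: ✓
  4: ✗ unsafe
  5: ✓
counterexample path to 4: c

Answer: INVARIANT VIOLATED at state 4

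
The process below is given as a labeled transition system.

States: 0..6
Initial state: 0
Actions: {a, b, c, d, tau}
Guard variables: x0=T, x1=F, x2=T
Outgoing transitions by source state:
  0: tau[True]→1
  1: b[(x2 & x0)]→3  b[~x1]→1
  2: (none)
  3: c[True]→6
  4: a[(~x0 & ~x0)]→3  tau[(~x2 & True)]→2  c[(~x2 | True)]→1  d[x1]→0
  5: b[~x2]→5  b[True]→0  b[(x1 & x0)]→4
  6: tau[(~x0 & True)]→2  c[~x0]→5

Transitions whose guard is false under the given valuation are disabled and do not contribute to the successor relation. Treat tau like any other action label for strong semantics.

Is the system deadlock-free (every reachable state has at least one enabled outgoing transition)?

Answer: DEADLOCK at state 6

Analysis:
Reachable = {0,1,3,6}
  0: tau→1  [deg 1]
  1: b→1  b→3  [deg 2]
  3: c→6  [deg 1]
  6: ∅  [deadlock]
trace reaching 6: tau·b·c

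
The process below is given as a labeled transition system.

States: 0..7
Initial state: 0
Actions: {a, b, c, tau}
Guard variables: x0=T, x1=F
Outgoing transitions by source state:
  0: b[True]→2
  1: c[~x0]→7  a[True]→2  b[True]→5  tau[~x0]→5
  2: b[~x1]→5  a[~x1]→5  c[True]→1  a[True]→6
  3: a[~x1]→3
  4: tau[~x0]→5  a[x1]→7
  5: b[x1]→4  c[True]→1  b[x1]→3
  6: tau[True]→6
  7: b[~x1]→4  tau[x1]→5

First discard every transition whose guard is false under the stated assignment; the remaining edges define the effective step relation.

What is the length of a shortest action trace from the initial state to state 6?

Answer: 2

Working:
Breadth-first toward 6:
  L0 = {0}
  L1 = {2}
  L2 = {1,5,6}
depth(6)=2, e.g. b·a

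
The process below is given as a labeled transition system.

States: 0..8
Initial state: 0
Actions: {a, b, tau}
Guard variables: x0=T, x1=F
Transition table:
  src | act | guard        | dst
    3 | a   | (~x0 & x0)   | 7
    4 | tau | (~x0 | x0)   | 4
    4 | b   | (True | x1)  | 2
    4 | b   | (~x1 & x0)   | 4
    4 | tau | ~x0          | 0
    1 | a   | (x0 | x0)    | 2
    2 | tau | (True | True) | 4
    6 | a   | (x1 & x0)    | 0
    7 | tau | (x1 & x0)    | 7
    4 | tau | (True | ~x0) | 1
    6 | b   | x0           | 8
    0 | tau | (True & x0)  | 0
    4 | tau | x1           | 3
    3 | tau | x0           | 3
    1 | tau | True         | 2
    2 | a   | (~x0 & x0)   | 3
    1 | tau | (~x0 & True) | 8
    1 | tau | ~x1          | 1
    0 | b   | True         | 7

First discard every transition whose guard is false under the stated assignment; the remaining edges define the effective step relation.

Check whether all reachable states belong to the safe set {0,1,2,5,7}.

Safe = {0,1,2,5,7}
Reach set: {0,7}
  0: ✓
  7: ✓

Answer: INVARIANT HOLDS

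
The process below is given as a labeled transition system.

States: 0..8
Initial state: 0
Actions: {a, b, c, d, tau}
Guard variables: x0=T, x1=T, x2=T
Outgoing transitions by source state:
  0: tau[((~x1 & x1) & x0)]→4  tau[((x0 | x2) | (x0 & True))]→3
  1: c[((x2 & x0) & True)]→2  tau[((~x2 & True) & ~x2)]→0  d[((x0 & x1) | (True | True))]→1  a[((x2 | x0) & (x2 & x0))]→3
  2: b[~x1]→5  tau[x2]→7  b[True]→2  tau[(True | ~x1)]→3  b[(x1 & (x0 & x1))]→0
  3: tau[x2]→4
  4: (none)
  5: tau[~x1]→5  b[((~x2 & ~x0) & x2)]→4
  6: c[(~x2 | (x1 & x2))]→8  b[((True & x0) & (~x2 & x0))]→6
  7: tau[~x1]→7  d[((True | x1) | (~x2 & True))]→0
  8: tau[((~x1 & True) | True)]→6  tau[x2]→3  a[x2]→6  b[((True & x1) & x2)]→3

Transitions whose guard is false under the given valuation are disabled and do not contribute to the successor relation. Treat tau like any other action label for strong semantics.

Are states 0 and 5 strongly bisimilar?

Refine partition for ~:
  round 0: {{0,1,2,3,4,5,6,7,8}}
  round 1: {{0,3},{1},{2},{4,5},{6},{7},{8}}
  round 2: {{0},{1},{2},{3},{4,5},{6},{7},{8}}
Fixed point at round 3; 8 class(es).
class of 0: {0}; class of 5: {4,5}

Answer: NOT BISIMILAR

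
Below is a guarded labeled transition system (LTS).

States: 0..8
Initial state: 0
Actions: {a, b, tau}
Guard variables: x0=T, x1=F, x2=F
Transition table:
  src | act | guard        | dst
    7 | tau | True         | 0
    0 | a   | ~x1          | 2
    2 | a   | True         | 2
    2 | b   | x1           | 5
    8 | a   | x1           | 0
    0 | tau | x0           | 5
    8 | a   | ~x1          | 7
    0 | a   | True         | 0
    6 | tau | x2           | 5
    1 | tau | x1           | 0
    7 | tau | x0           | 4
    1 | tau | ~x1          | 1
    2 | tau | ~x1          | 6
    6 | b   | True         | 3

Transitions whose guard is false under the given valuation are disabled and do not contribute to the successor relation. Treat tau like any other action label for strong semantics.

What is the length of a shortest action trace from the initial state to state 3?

Layered search for 3:
  depth 0: {0}
  depth 1: {2,5}
  depth 2: {6}
  depth 3: {3}
depth(3)=3, e.g. a·tau·b

Answer: 3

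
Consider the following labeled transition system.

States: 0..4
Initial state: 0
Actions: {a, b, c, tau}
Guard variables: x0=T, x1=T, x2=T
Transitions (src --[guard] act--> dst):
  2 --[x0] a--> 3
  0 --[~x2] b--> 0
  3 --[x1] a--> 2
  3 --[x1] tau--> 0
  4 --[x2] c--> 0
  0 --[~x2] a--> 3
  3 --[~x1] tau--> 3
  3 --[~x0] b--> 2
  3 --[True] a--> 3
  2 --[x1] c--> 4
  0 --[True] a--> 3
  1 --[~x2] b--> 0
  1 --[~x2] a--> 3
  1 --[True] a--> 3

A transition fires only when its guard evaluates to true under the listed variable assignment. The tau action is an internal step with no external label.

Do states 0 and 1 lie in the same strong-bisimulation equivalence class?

Refine partition for ~:
  P[0] = {{0,1,2,3,4}}
  P[1] = {{0,1},{2},{3},{4}}
4 equivalence class(es) (converged in 2)
[0]={0,1}  [1]={0,1}

Answer: BISIMILAR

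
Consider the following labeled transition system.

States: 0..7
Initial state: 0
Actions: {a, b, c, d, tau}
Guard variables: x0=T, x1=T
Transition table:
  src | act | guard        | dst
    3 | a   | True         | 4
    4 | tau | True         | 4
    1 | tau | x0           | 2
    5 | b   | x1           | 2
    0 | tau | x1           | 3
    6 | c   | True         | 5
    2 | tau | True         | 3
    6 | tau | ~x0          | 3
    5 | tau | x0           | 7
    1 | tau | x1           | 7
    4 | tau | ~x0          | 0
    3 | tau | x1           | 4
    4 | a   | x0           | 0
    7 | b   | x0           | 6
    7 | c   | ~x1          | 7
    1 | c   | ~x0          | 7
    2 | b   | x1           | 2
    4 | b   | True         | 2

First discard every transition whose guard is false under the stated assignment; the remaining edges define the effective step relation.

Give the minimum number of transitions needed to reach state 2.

Answer: 3

Analysis:
BFS to 2:
  L0 = {0}
  L1 = {3}
  L2 = {4}
  L3 = {2}
depth(2)=3, e.g. tau·a·b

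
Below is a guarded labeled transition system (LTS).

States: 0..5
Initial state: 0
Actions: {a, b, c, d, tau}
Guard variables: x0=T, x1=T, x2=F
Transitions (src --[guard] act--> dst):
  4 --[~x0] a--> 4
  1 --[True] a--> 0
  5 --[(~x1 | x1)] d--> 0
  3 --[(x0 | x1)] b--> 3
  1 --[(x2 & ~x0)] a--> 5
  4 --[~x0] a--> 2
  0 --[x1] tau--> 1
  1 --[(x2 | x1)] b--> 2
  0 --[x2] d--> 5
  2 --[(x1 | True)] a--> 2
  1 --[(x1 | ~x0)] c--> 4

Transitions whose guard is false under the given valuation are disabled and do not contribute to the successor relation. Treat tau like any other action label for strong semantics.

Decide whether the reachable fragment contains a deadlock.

R = {0,1,2,4}
  0: tau→1  [1 exit(s)]
  1: a→0  b→2  c→4  [3 exit(s)]
  2: a→2  [1 exit(s)]
  4: ∅  [no exit]
Path to 4: tau·c

Answer: DEADLOCK at state 4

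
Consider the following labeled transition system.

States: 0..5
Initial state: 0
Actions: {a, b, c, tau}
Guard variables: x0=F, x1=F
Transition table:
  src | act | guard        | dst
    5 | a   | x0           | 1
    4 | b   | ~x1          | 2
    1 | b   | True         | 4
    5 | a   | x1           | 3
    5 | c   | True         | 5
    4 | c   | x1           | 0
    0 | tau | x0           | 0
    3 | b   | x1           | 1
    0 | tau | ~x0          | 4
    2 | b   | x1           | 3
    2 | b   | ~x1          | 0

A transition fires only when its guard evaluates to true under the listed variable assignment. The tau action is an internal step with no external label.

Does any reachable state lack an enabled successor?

Reach set: {0,2,4}
  0: tau→4  [1 exit(s)]
  2: b→0  [1 exit(s)]
  4: b→2  [1 exit(s)]

Answer: DEADLOCK-FREE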